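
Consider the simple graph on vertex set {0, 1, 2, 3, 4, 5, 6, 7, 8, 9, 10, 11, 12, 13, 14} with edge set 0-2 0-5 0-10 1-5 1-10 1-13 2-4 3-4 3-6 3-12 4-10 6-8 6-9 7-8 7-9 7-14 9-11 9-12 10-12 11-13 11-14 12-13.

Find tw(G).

A width-3 tree decomposition is:
Bags: B1 = {6, 7, 8, 14}  B2 = {6, 7, 9, 14}  B3 = {6, 9, 11, 14}  B4 = {3, 6, 9, 11}  B5 = {3, 9, 11, 12}  B6 = {3, 11, 12, 13}  B7 = {3, 4, 12, 13}  B8 = {4, 10, 12, 13}  B9 = {1, 4, 10, 13}  B10 = {1, 2, 4, 10}  B11 = {0, 1, 2, 10}  B12 = {0, 1, 2, 5}
Tree: B1–B2, B2–B3, B3–B4, B4–B5, B5–B6, B6–B7, B7–B8, B8–B9, B9–B10, B10–B11, B11–B12
The largest bag has 4 vertices, giving width 3; this decomposition certifies tw(G) ≤ 3. For the lower bound: the 4 vertex sets {7,8,14}, {6}, {9}, {3,11,12,13} are disjoint, each induces a connected subgraph, and every pair is joined by at least one edge of G. Contracting each set to a single vertex therefore yields K_{4} as a minor, and since treewidth is minor-monotone, tw(G) ≥ tw(K_{4}) = 3. The upper and lower bounds meet at 3, so that is the treewidth.

3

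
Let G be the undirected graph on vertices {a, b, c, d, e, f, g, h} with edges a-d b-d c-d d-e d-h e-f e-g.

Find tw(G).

1

A width-1 tree decomposition is:
Bags: B1 = {d, e}  B2 = {e, f}  B3 = {d, h}  B4 = {b, d}  B5 = {c, d}  B6 = {e, g}  B7 = {a, d}
Tree: B1–B2, B1–B3, B3–B4, B3–B5, B2–B6, B3–B7
Every bag has size at most 2, so the width is 2 − 1 = 1 and tw(G) ≤ 1. Since G has at least one edge (e.g. e–d), it is not an edgeless graph, so tw(G) ≥ 1. Therefore the treewidth is 1.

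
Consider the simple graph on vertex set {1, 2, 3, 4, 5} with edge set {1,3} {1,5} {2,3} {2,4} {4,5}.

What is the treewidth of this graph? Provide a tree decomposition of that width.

The largest bag has 3 vertices, giving width 2; this decomposition certifies tw(G) ≤ 2. The edges 1–3–2–4–5–1 form a cycle, so G is not a tree and its treewidth is at least 2. Hence tw(G) = 2 exactly.

Treewidth 2.
One optimal decomposition is:
Bags: B1 = {1, 2, 3}  B2 = {1, 2, 4}  B3 = {1, 4, 5}
Tree: B1–B2, B2–B3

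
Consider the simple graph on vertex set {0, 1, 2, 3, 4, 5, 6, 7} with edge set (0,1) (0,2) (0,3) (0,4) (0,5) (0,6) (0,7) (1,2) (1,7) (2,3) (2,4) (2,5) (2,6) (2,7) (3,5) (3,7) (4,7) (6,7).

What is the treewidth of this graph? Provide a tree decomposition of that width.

Treewidth 3.
Bags: B1 = {0, 2, 3, 7}  B2 = {0, 1, 2, 7}  B3 = {0, 2, 4, 7}  B4 = {0, 2, 3, 5}  B5 = {0, 2, 6, 7}
Tree: B1–B2, B1–B3, B1–B4, B2–B5

Every bag has size at most 4, so the width is 4 − 1 = 3 and tw(G) ≤ 3. For the lower bound, the 4 vertices {0, 2, 3, 5} are pairwise adjacent, and any tree decomposition puts a clique entirely inside one bag — forcing width ≥ 3. Combining the bounds, tw(G) = 3.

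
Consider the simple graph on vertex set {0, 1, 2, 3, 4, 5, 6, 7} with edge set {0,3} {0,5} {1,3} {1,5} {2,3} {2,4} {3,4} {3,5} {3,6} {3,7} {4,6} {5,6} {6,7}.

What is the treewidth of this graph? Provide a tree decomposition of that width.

The largest bag has 3 vertices, giving width 2; this decomposition certifies tw(G) ≤ 2. For the lower bound, the 3 vertices {2, 3, 4} are pairwise adjacent, and any tree decomposition puts a clique entirely inside one bag — forcing width ≥ 2. Hence tw(G) = 2 exactly.

Treewidth 2.
Bags: B1 = {3, 6, 7}  B2 = {3, 5, 6}  B3 = {3, 4, 6}  B4 = {2, 3, 4}  B5 = {1, 3, 5}  B6 = {0, 3, 5}
Tree: B1–B2, B2–B3, B3–B4, B2–B5, B2–B6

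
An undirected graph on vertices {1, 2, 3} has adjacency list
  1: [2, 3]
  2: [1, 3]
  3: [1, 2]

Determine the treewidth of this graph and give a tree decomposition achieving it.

Treewidth 2.
One optimal decomposition is:
Bags: B1 = {1, 2, 3}
Tree: (single bag)

A single bag containing all 3 vertices is trivially a valid decomposition of width 2. On the other hand G contains the 3-clique {1, 2, 3}. A clique must lie in a single bag of any decomposition, so no decomposition can have width below 2. The upper and lower bounds meet at 2, so that is the treewidth.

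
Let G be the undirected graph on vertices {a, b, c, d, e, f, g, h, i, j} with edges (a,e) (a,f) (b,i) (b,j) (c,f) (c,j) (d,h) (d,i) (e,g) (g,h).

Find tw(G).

A width-2 tree decomposition is:
Bags: B1 = {d, h, i}  B2 = {g, h, i}  B3 = {e, g, i}  B4 = {a, e, i}  B5 = {a, f, i}  B6 = {c, f, i}  B7 = {c, i, j}  B8 = {b, i, j}
Tree: B1–B2, B2–B3, B3–B4, B4–B5, B5–B6, B6–B7, B7–B8
Every bag has size at most 3, so the width is 3 − 1 = 2 and tw(G) ≤ 2. For the lower bound, G contains the cycle i–d–h–g–e–a–f–c–j–b–i, so G is not a forest; only forests have treewidth ≤ 1, hence tw(G) ≥ 2. Combining the bounds, tw(G) = 2.

2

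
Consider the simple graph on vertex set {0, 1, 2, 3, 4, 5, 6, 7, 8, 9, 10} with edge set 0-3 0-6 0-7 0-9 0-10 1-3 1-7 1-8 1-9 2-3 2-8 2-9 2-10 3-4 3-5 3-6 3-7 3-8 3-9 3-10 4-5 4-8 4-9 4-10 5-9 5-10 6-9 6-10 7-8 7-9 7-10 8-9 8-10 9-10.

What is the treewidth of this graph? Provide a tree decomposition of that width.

The largest bag has 5 vertices, giving width 4; this decomposition certifies tw(G) ≤ 4. On the other hand G contains the 5-clique {1, 3, 7, 8, 9}. A clique must lie in a single bag of any decomposition, so no decomposition can have width below 4. The upper and lower bounds meet at 4, so that is the treewidth.

Treewidth 4.
One optimal decomposition is:
Bags: B1 = {3, 7, 8, 9, 10}  B2 = {3, 4, 8, 9, 10}  B3 = {2, 3, 8, 9, 10}  B4 = {1, 3, 7, 8, 9}  B5 = {0, 3, 7, 9, 10}  B6 = {0, 3, 6, 9, 10}  B7 = {3, 4, 5, 9, 10}
Tree: B1–B2, B2–B3, B1–B4, B1–B5, B5–B6, B2–B7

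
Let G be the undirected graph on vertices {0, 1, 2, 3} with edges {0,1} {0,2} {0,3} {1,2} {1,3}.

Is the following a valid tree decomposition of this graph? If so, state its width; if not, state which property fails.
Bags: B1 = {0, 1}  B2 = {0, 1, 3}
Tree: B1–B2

No — vertex 2 appears in no bag.

A tree decomposition must satisfy three properties: every vertex lies in some bag; for every edge, both endpoints lie together in some bag; and for every vertex, the bags containing it form a connected subtree. Here vertex 2 appears in no bag, so the decomposition is invalid.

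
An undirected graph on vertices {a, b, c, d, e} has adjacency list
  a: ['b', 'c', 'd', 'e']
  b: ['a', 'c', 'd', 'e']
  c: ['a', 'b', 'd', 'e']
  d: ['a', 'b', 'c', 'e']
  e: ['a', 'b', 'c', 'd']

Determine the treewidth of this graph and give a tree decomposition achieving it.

Treewidth 4.
One optimal decomposition is:
Bags: B1 = {a, b, c, d, e}
Tree: (single bag)

With just one bag of size 5, the width is 5 − 1 = 4, so tw(G) ≤ 4. Conversely, {a, b, c, d, e} is a clique of size 5, and the vertices of any clique must share a bag in every tree decomposition; so some bag has ≥ 5 vertices and tw(G) ≥ 4. Combining the bounds, tw(G) = 4.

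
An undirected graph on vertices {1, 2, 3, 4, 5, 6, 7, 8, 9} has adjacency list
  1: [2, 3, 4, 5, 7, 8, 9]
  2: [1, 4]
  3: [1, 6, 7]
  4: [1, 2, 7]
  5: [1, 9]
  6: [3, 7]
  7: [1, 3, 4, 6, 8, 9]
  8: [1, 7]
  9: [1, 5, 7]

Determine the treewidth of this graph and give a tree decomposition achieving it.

Treewidth 2.
One optimal decomposition is:
Bags: B1 = {1, 5, 9}  B2 = {1, 7, 9}  B3 = {1, 4, 7}  B4 = {1, 2, 4}  B5 = {1, 7, 8}  B6 = {1, 3, 7}  B7 = {3, 6, 7}
Tree: B1–B2, B2–B3, B3–B4, B2–B5, B2–B6, B6–B7

Every bag has size at most 3, so the width is 3 − 1 = 2 and tw(G) ≤ 2. On the other hand G contains the 3-clique {1, 2, 4}. A clique must lie in a single bag of any decomposition, so no decomposition can have width below 2. The upper and lower bounds meet at 2, so that is the treewidth.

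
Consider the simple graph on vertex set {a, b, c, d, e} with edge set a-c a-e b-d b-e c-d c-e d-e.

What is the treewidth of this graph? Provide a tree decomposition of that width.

Treewidth 2.
Bags: B1 = {c, d, e}  B2 = {a, c, e}  B3 = {b, d, e}
Tree: B1–B2, B1–B3

The largest bag has 3 vertices, giving width 2; this decomposition certifies tw(G) ≤ 2. For the lower bound, the 3 vertices {c, d, e} are pairwise adjacent, and any tree decomposition puts a clique entirely inside one bag — forcing width ≥ 2. Combining the bounds, tw(G) = 2.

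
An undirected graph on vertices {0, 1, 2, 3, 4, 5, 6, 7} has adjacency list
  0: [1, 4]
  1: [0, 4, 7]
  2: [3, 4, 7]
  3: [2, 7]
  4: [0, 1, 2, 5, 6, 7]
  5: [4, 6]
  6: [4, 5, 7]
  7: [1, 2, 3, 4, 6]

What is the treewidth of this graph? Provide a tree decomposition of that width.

The largest bag has 3 vertices, giving width 2; this decomposition certifies tw(G) ≤ 2. Conversely, {2, 3, 7} is a clique of size 3, and the vertices of any clique must share a bag in every tree decomposition; so some bag has ≥ 3 vertices and tw(G) ≥ 2. Therefore the treewidth is 2.

Treewidth 2.
Bags: B1 = {1, 4, 7}  B2 = {4, 6, 7}  B3 = {2, 4, 7}  B4 = {2, 3, 7}  B5 = {4, 5, 6}  B6 = {0, 1, 4}
Tree: B1–B2, B1–B3, B3–B4, B2–B5, B1–B6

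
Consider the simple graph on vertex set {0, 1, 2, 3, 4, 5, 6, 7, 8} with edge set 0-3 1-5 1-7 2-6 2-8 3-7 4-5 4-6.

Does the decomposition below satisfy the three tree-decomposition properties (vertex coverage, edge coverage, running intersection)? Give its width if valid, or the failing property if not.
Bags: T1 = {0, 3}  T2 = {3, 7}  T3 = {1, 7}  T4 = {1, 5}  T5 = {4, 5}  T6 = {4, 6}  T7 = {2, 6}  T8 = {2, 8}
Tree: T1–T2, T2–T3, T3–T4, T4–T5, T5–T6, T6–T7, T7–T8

Yes; width 1.

Vertex coverage: the bags together contain {0, 1, 2, 3, 4, 5, 6, 7, 8}, the full vertex set. Edge coverage: each edge of G has both endpoints in at least one bag. Running intersection: for every vertex, the bags containing it form a connected subtree. All three properties hold, so this is a valid tree decomposition of width max|bag| − 1 = 1, and hence tw(G) ≤ 1.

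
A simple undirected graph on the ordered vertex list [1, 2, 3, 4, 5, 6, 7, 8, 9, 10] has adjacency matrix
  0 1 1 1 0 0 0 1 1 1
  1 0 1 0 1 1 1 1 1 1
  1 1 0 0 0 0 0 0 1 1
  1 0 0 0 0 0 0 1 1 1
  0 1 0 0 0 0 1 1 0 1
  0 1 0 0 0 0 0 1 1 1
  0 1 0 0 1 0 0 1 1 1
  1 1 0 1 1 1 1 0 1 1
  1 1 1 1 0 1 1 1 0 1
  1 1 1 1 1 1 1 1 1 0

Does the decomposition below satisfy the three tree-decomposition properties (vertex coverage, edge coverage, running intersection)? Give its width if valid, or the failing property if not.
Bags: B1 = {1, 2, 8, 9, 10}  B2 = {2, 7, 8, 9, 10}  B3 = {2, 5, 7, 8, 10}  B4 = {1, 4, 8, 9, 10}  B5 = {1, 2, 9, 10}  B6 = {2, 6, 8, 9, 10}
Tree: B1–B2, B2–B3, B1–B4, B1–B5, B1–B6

A tree decomposition must satisfy three properties: every vertex lies in some bag; for every edge, both endpoints lie together in some bag; and for every vertex, the bags containing it form a connected subtree. Here vertex 3 appears in no bag, so the decomposition is invalid.

No — vertex 3 appears in no bag.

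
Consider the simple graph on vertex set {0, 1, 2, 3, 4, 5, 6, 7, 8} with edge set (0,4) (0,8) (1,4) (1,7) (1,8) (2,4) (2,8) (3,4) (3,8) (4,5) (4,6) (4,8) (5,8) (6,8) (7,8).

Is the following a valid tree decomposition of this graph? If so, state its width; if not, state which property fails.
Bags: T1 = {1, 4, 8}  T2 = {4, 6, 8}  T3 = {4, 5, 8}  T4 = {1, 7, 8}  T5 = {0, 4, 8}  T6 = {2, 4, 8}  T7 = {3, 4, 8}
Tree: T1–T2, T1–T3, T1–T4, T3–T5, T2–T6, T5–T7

Yes; width 2.

Vertex coverage: the bags together contain {0, 1, 2, 3, 4, 5, 6, 7, 8}, the full vertex set. Edge coverage: each edge of G has both endpoints in at least one bag. Running intersection: for every vertex, the bags containing it form a connected subtree. All three properties hold, so this is a valid tree decomposition of width max|bag| − 1 = 2, and hence tw(G) ≤ 2.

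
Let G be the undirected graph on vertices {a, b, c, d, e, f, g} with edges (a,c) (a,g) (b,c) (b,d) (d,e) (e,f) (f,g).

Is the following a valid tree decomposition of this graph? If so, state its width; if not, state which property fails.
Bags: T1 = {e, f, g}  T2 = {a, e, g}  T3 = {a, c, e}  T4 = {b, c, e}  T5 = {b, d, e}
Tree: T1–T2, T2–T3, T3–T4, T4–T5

Vertex coverage: the bags together contain {a, b, c, d, e, f, g}, the full vertex set. Edge coverage: each edge of G has both endpoints in at least one bag. Running intersection: for every vertex, the bags containing it form a connected subtree. All three properties hold, so this is a valid tree decomposition of width max|bag| − 1 = 2, and hence tw(G) ≤ 2.

Yes; width 2.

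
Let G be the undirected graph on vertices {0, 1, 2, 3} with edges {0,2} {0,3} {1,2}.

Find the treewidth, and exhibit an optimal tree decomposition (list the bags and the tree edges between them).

The largest bag has 2 vertices, giving width 1; this decomposition certifies tw(G) ≤ 1. G has an edge, so its treewidth is at least 1. Hence tw(G) = 1 exactly.

Treewidth 1.
One such decomposition:
Bags: B1 = {1, 2}  B2 = {0, 2}  B3 = {0, 3}
Tree: B1–B2, B2–B3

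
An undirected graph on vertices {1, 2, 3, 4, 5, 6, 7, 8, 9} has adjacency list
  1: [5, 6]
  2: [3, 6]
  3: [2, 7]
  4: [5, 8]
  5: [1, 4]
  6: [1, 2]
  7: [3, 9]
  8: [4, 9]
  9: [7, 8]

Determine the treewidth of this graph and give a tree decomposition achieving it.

Treewidth 2.
One such decomposition:
Bags: B1 = {7, 8, 9}  B2 = {3, 7, 8}  B3 = {2, 3, 8}  B4 = {2, 6, 8}  B5 = {1, 6, 8}  B6 = {1, 5, 8}  B7 = {4, 5, 8}
Tree: B1–B2, B2–B3, B3–B4, B4–B5, B5–B6, B6–B7

The largest bag has 3 vertices, giving width 2; this decomposition certifies tw(G) ≤ 2. For the lower bound, G contains the cycle 8–9–7–3–2–6–1–5–4–8, so G is not a forest; only forests have treewidth ≤ 1, hence tw(G) ≥ 2. Hence tw(G) = 2 exactly.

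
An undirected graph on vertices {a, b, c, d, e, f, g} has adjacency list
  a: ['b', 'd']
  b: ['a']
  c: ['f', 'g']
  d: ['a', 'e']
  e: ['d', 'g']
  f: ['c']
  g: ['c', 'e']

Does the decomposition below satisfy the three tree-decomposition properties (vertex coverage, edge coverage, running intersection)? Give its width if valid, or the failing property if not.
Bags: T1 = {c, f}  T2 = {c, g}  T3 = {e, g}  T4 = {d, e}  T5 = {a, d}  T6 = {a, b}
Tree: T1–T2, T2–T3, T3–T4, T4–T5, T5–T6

Yes; width 1.

Vertex coverage: the bags together contain {a, b, c, d, e, f, g}, the full vertex set. Edge coverage: each edge of G has both endpoints in at least one bag. Running intersection: for every vertex, the bags containing it form a connected subtree. All three properties hold, so this is a valid tree decomposition of width max|bag| − 1 = 1, and hence tw(G) ≤ 1.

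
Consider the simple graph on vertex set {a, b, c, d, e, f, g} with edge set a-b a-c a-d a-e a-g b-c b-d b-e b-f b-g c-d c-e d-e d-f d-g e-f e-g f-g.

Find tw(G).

A width-4 tree decomposition is:
Bags: B1 = {a, b, d, e, g}  B2 = {b, d, e, f, g}  B3 = {a, b, c, d, e}
Tree: B1–B2, B1–B3
Every bag has size at most 5, so the width is 5 − 1 = 4 and tw(G) ≤ 4. Conversely, {b, d, e, f, g} is a clique of size 5, and the vertices of any clique must share a bag in every tree decomposition; so some bag has ≥ 5 vertices and tw(G) ≥ 4. Therefore the treewidth is 4.

4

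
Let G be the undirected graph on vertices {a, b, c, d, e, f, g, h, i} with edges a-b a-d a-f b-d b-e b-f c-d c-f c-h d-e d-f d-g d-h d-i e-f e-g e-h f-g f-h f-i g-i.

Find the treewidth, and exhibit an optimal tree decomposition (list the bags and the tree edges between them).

Every bag has size at most 4, so the width is 4 − 1 = 3 and tw(G) ≤ 3. Conversely, {d, e, f, g} is a clique of size 4, and the vertices of any clique must share a bag in every tree decomposition; so some bag has ≥ 4 vertices and tw(G) ≥ 3. Therefore the treewidth is 3.

Treewidth 3.
One such decomposition:
Bags: B1 = {d, e, f, h}  B2 = {c, d, f, h}  B3 = {b, d, e, f}  B4 = {d, e, f, g}  B5 = {a, b, d, f}  B6 = {d, f, g, i}
Tree: B1–B2, B1–B3, B1–B4, B3–B5, B4–B6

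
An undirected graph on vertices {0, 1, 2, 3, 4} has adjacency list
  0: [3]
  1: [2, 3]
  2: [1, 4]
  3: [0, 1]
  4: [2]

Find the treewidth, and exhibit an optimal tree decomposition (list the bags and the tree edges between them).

Each bag holds 2 vertices, so the decomposition has width 1, which upper-bounds the treewidth. Any graph with an edge has treewidth ≥ 1, and G has the edge 0–3. The upper and lower bounds meet at 1, so that is the treewidth.

Treewidth 1.
One optimal decomposition is:
Bags: B1 = {0, 3}  B2 = {1, 3}  B3 = {1, 2}  B4 = {2, 4}
Tree: B1–B2, B2–B3, B3–B4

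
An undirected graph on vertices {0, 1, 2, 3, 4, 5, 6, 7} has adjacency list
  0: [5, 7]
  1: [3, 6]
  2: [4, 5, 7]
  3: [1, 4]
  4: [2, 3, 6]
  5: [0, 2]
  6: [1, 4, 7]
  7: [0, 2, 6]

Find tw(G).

2

A width-2 tree decomposition is:
Bags: B1 = {1, 3, 6}  B2 = {3, 4, 6}  B3 = {4, 6, 7}  B4 = {2, 4, 7}  B5 = {0, 2, 7}  B6 = {0, 2, 5}
Tree: B1–B2, B2–B3, B3–B4, B4–B5, B5–B6
The largest bag has 3 vertices, giving width 2; this decomposition certifies tw(G) ≤ 2. The edges 1–3–4–6–1 form a cycle, so G is not a tree and its treewidth is at least 2. Therefore the treewidth is 2.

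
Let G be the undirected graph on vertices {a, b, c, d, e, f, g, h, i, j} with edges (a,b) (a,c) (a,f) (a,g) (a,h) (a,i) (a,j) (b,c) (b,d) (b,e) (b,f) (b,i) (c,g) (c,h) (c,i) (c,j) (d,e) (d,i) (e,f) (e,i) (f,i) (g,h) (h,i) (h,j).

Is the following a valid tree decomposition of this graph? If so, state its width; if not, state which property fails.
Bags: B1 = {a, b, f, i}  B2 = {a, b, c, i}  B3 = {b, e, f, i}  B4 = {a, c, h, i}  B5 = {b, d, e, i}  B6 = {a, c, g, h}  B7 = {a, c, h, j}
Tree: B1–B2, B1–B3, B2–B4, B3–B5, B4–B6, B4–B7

Checking the three conditions: (i) the bags cover all of {a, b, c, d, e, f, g, h, i, j}; (ii) for each edge, some bag contains both endpoints; (iii) the bags containing any fixed vertex form a subtree. All hold, so the decomposition is valid with width 4 − 1 = 3.

Yes; width 3.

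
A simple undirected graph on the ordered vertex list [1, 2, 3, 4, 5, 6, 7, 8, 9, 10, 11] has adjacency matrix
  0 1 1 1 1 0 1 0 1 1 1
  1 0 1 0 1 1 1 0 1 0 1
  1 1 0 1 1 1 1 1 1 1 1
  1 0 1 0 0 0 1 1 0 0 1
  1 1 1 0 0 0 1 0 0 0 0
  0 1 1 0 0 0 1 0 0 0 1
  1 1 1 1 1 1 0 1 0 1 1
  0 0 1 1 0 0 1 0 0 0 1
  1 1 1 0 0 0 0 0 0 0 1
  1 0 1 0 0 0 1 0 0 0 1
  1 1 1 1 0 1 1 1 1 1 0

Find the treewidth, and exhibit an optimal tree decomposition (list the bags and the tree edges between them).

Every bag has size at most 5, so the width is 5 − 1 = 4 and tw(G) ≤ 4. For the lower bound, the 5 vertices {1, 2, 3, 9, 11} are pairwise adjacent, and any tree decomposition puts a clique entirely inside one bag — forcing width ≥ 4. The upper and lower bounds meet at 4, so that is the treewidth.

Treewidth 4.
One such decomposition:
Bags: B1 = {1, 2, 3, 5, 7}  B2 = {1, 2, 3, 7, 11}  B3 = {2, 3, 6, 7, 11}  B4 = {1, 3, 4, 7, 11}  B5 = {1, 2, 3, 9, 11}  B6 = {1, 3, 7, 10, 11}  B7 = {3, 4, 7, 8, 11}
Tree: B1–B2, B2–B3, B2–B4, B2–B5, B4–B6, B4–B7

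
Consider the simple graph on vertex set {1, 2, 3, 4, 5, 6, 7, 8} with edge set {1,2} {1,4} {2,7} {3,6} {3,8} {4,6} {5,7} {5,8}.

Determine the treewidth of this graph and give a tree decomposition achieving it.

Treewidth 2.
One optimal decomposition is:
Bags: B1 = {3, 6, 8}  B2 = {5, 6, 8}  B3 = {5, 6, 7}  B4 = {2, 6, 7}  B5 = {1, 2, 6}  B6 = {1, 4, 6}
Tree: B1–B2, B2–B3, B3–B4, B4–B5, B5–B6

Every bag has size at most 3, so the width is 3 − 1 = 2 and tw(G) ≤ 2. Since 6–3–8–5–7–2–1–4–6 is a cycle in G, G is not acyclic. Forests are exactly the graphs of treewidth ≤ 1, so tw(G) ≥ 2. The upper and lower bounds meet at 2, so that is the treewidth.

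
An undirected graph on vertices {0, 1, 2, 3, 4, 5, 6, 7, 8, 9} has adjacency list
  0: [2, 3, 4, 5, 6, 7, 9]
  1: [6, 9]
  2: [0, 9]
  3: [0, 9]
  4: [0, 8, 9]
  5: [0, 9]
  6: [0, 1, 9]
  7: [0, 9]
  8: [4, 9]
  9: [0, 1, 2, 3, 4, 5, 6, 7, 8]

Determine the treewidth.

2

A width-2 tree decomposition is:
Bags: B1 = {0, 4, 9}  B2 = {0, 3, 9}  B3 = {0, 2, 9}  B4 = {0, 7, 9}  B5 = {0, 6, 9}  B6 = {1, 6, 9}  B7 = {4, 8, 9}  B8 = {0, 5, 9}
Tree: B1–B2, B2–B3, B1–B4, B4–B5, B5–B6, B1–B7, B2–B8
Each bag holds 3 vertices, so the decomposition has width 2, which upper-bounds the treewidth. For the lower bound, the 3 vertices {0, 2, 9} are pairwise adjacent, and any tree decomposition puts a clique entirely inside one bag — forcing width ≥ 2. The upper and lower bounds meet at 2, so that is the treewidth.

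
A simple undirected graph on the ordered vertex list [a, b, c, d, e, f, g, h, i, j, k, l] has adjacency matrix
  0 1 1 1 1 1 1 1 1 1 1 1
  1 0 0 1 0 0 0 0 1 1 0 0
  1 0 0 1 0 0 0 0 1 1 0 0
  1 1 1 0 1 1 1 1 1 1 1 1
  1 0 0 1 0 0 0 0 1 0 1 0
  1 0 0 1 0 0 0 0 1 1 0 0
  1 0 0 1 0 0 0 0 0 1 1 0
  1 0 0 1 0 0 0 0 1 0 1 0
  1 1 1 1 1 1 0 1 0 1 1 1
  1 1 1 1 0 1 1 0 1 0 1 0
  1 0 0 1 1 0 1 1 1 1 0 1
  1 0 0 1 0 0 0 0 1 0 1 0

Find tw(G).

4

A width-4 tree decomposition is:
Bags: B1 = {a, b, d, i, j}  B2 = {a, d, i, j, k}  B3 = {a, d, h, i, k}  B4 = {a, d, e, i, k}  B5 = {a, d, i, k, l}  B6 = {a, d, f, i, j}  B7 = {a, c, d, i, j}  B8 = {a, d, g, j, k}
Tree: B1–B2, B2–B3, B2–B4, B2–B5, B1–B6, B6–B7, B2–B8
The largest bag has 5 vertices, giving width 4; this decomposition certifies tw(G) ≤ 4. For the lower bound, the 5 vertices {a, d, g, j, k} are pairwise adjacent, and any tree decomposition puts a clique entirely inside one bag — forcing width ≥ 4. Hence tw(G) = 4 exactly.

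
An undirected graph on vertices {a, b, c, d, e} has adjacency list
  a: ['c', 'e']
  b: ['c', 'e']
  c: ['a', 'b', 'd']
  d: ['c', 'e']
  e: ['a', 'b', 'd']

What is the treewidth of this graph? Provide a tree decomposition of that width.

Each bag holds 3 vertices, so the decomposition has width 2, which upper-bounds the treewidth. For the lower bound, G contains the cycle d–e–b–c–d, so G is not a forest; only forests have treewidth ≤ 1, hence tw(G) ≥ 2. Combining the bounds, tw(G) = 2.

Treewidth 2.
One such decomposition:
Bags: B1 = {c, d, e}  B2 = {b, c, e}  B3 = {a, c, e}
Tree: B1–B2, B2–B3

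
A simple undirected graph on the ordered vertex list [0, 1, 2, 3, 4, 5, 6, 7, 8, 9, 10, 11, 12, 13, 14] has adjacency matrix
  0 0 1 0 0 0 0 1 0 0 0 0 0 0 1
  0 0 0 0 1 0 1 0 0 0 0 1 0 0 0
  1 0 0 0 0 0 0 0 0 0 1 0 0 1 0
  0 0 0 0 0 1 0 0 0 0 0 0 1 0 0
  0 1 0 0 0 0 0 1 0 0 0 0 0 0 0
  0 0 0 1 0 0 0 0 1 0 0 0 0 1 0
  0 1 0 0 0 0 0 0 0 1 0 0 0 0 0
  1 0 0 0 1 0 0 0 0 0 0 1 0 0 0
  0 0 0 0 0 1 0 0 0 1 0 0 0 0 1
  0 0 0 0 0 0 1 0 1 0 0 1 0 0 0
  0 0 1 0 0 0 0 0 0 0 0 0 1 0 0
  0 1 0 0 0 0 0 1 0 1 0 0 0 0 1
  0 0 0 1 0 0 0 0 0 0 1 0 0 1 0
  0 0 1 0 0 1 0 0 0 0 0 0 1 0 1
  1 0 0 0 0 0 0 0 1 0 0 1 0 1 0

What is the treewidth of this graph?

A width-3 tree decomposition is:
Bags: B1 = {3, 5, 10, 12}  B2 = {5, 10, 12, 13}  B3 = {2, 5, 10, 13}  B4 = {2, 5, 8, 13}  B5 = {2, 8, 13, 14}  B6 = {0, 2, 8, 14}  B7 = {0, 8, 9, 14}  B8 = {0, 9, 11, 14}  B9 = {0, 7, 9, 11}  B10 = {6, 7, 9, 11}  B11 = {1, 6, 7, 11}  B12 = {1, 4, 6, 7}
Tree: B1–B2, B2–B3, B3–B4, B4–B5, B5–B6, B6–B7, B7–B8, B8–B9, B9–B10, B10–B11, B11–B12
The largest bag has 4 vertices, giving width 3; this decomposition certifies tw(G) ≤ 3. For the lower bound: the 4 vertex sets {3,10,12}, {5}, {13}, {0,2,8,14} are disjoint, each induces a connected subgraph, and every pair is joined by at least one edge of G. Contracting each set to a single vertex therefore yields K_{4} as a minor, and since treewidth is minor-monotone, tw(G) ≥ tw(K_{4}) = 3. Combining the bounds, tw(G) = 3.

3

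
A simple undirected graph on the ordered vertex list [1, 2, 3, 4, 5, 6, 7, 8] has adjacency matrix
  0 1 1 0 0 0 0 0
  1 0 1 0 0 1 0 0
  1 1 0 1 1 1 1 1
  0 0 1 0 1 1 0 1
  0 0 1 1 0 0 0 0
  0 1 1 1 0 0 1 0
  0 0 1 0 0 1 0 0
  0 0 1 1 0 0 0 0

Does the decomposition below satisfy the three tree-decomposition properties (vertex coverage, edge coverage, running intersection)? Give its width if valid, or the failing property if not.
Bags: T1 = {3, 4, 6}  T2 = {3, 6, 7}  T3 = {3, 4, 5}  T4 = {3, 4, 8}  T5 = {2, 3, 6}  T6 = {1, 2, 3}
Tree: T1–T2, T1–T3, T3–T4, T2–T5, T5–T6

Checking the three conditions: (i) the bags cover all of {1, 2, 3, 4, 5, 6, 7, 8}; (ii) for each edge, some bag contains both endpoints; (iii) the bags containing any fixed vertex form a subtree. All hold, so the decomposition is valid with width 3 − 1 = 2.

Yes; width 2.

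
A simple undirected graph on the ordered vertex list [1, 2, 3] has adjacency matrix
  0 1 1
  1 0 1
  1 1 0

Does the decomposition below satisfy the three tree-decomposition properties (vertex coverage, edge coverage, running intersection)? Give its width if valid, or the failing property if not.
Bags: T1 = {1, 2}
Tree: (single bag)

A tree decomposition must satisfy three properties: every vertex lies in some bag; for every edge, both endpoints lie together in some bag; and for every vertex, the bags containing it form a connected subtree. Here vertex 3 appears in no bag, so the decomposition is invalid.

No — vertex 3 appears in no bag.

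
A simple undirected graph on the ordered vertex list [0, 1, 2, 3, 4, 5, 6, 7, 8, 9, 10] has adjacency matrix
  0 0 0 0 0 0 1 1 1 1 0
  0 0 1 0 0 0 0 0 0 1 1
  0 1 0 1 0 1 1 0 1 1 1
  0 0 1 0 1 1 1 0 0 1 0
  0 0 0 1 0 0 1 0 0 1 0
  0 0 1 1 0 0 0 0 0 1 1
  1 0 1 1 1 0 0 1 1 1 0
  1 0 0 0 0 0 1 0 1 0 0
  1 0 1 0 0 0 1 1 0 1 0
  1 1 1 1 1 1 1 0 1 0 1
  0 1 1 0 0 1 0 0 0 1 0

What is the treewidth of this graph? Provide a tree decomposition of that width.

Treewidth 3.
Bags: B1 = {2, 3, 6, 9}  B2 = {2, 6, 8, 9}  B3 = {2, 3, 5, 9}  B4 = {0, 6, 8, 9}  B5 = {2, 5, 9, 10}  B6 = {1, 2, 9, 10}  B7 = {0, 6, 7, 8}  B8 = {3, 4, 6, 9}
Tree: B1–B2, B1–B3, B2–B4, B3–B5, B5–B6, B4–B7, B1–B8

The largest bag has 4 vertices, giving width 3; this decomposition certifies tw(G) ≤ 3. On the other hand G contains the 4-clique {0, 6, 8, 9}. A clique must lie in a single bag of any decomposition, so no decomposition can have width below 3. Therefore the treewidth is 3.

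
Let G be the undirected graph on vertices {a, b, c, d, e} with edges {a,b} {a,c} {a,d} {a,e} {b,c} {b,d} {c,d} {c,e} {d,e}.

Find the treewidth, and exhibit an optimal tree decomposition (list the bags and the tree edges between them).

Each bag holds 4 vertices, so the decomposition has width 3, which upper-bounds the treewidth. For the lower bound, the 4 vertices {a, c, d, e} are pairwise adjacent, and any tree decomposition puts a clique entirely inside one bag — forcing width ≥ 3. Combining the bounds, tw(G) = 3.

Treewidth 3.
One such decomposition:
Bags: B1 = {a, b, c, d}  B2 = {a, c, d, e}
Tree: B1–B2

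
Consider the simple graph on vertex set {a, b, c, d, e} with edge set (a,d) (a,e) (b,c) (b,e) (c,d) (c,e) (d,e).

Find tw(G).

A width-2 tree decomposition is:
Bags: B1 = {c, d, e}  B2 = {a, d, e}  B3 = {b, c, e}
Tree: B1–B2, B1–B3
Each bag holds 3 vertices, so the decomposition has width 2, which upper-bounds the treewidth. For the lower bound, the 3 vertices {c, d, e} are pairwise adjacent, and any tree decomposition puts a clique entirely inside one bag — forcing width ≥ 2. Therefore the treewidth is 2.

2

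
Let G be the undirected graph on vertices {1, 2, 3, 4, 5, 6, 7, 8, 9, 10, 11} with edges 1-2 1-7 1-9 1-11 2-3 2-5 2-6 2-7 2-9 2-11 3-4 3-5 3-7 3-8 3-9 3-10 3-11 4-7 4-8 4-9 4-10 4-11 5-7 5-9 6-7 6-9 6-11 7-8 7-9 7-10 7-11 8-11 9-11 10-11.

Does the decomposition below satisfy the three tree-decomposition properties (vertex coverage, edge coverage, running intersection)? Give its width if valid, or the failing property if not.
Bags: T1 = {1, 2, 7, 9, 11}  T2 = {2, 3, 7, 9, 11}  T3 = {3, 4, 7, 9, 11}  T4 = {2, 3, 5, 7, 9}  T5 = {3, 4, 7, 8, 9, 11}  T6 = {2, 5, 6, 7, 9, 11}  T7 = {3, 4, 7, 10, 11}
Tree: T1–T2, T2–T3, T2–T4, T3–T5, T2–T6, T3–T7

A tree decomposition must satisfy three properties: every vertex lies in some bag; for every edge, both endpoints lie together in some bag; and for every vertex, the bags containing it form a connected subtree. Here bags containing vertex 5 are not connected in the tree, so the decomposition is invalid.

No — bags containing vertex 5 are not connected in the tree.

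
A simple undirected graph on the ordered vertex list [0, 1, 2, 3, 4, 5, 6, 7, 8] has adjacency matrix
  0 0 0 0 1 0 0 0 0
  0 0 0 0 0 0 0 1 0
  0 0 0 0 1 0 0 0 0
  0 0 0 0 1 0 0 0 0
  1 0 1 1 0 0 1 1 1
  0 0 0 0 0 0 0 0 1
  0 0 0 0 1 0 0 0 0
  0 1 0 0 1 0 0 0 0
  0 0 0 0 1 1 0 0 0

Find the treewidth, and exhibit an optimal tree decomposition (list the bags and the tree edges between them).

Treewidth 1.
One such decomposition:
Bags: B1 = {4, 8}  B2 = {0, 4}  B3 = {2, 4}  B4 = {4, 7}  B5 = {4, 6}  B6 = {5, 8}  B7 = {3, 4}  B8 = {1, 7}
Tree: B1–B2, B1–B3, B2–B4, B4–B5, B1–B6, B3–B7, B4–B8

Every bag has size at most 2, so the width is 2 − 1 = 1 and tw(G) ≤ 1. Since G has at least one edge (e.g. 4–8), it is not an edgeless graph, so tw(G) ≥ 1. Combining the bounds, tw(G) = 1.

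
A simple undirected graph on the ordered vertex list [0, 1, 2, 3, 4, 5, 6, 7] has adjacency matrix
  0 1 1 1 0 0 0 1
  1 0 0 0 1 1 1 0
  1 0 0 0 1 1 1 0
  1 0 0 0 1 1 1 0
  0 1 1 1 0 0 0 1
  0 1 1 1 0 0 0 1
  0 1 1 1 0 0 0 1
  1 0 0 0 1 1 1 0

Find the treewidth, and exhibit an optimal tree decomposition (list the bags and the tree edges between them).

Each bag holds 5 vertices, so the decomposition has width 4, which upper-bounds the treewidth. For the lower bound: the 5 vertex sets {5,7}, {2,6}, {0,1}, {3}, {4} are disjoint, each induces a connected subgraph, and every pair is joined by at least one edge of G. Contracting each set to a single vertex therefore yields K_{5} as a minor, and since treewidth is minor-monotone, tw(G) ≥ tw(K_{5}) = 4. Therefore the treewidth is 4.

Treewidth 4.
Bags: B1 = {1, 2, 3, 5, 7}  B2 = {1, 2, 3, 6, 7}  B3 = {0, 1, 2, 3, 7}  B4 = {1, 2, 3, 4, 7}
Tree: B1–B2, B2–B3, B3–B4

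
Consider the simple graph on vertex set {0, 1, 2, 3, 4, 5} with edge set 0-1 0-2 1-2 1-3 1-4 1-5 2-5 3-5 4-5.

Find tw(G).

2

A width-2 tree decomposition is:
Bags: B1 = {0, 1, 2}  B2 = {1, 2, 5}  B3 = {1, 4, 5}  B4 = {1, 3, 5}
Tree: B1–B2, B2–B3, B2–B4
The largest bag has 3 vertices, giving width 2; this decomposition certifies tw(G) ≤ 2. Conversely, {0, 1, 2} is a clique of size 3, and the vertices of any clique must share a bag in every tree decomposition; so some bag has ≥ 3 vertices and tw(G) ≥ 2. Combining the bounds, tw(G) = 2.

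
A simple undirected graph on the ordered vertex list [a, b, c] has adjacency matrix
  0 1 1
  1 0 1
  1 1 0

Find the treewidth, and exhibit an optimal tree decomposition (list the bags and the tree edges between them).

Treewidth 2.
One optimal decomposition is:
Bags: B1 = {a, b, c}
Tree: (single bag)

A single bag containing all 3 vertices is trivially a valid decomposition of width 2. For the lower bound, the 3 vertices {a, b, c} are pairwise adjacent, and any tree decomposition puts a clique entirely inside one bag — forcing width ≥ 2. Combining the bounds, tw(G) = 2.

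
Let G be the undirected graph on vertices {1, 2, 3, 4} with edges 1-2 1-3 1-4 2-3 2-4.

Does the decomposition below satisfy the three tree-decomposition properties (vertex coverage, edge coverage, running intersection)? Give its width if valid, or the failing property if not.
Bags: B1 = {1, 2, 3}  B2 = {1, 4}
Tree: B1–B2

A tree decomposition must satisfy three properties: every vertex lies in some bag; for every edge, both endpoints lie together in some bag; and for every vertex, the bags containing it form a connected subtree. Here edge (2,4) lies in no bag, so the decomposition is invalid.

No — edge (2,4) lies in no bag.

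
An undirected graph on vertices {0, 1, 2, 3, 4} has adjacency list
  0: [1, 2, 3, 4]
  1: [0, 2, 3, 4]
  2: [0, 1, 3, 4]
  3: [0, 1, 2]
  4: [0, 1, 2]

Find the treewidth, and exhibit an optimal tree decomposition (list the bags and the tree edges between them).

Each bag holds 4 vertices, so the decomposition has width 3, which upper-bounds the treewidth. Conversely, {0, 1, 2, 3} is a clique of size 4, and the vertices of any clique must share a bag in every tree decomposition; so some bag has ≥ 4 vertices and tw(G) ≥ 3. Hence tw(G) = 3 exactly.

Treewidth 3.
One optimal decomposition is:
Bags: B1 = {0, 1, 2, 4}  B2 = {0, 1, 2, 3}
Tree: B1–B2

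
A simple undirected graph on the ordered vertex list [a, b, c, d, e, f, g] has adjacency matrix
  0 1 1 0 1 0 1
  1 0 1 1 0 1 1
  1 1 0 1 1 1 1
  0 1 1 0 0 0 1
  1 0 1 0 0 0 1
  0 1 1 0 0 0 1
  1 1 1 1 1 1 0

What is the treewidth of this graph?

3

A width-3 tree decomposition is:
Bags: B1 = {a, b, c, g}  B2 = {a, c, e, g}  B3 = {b, c, d, g}  B4 = {b, c, f, g}
Tree: B1–B2, B1–B3, B1–B4
Every bag has size at most 4, so the width is 4 − 1 = 3 and tw(G) ≤ 3. Conversely, {a, c, e, g} is a clique of size 4, and the vertices of any clique must share a bag in every tree decomposition; so some bag has ≥ 4 vertices and tw(G) ≥ 3. Therefore the treewidth is 3.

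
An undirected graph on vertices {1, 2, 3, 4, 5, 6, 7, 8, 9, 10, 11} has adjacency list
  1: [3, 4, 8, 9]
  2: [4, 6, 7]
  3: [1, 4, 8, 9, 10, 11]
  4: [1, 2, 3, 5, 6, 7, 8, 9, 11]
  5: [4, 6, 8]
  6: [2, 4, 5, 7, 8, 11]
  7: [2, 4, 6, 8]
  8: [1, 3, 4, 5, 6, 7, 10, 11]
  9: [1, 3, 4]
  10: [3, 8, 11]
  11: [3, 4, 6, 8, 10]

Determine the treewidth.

A width-3 tree decomposition is:
Bags: B1 = {1, 3, 4, 8}  B2 = {3, 4, 8, 11}  B3 = {4, 6, 8, 11}  B4 = {3, 8, 10, 11}  B5 = {4, 6, 7, 8}  B6 = {4, 5, 6, 8}  B7 = {1, 3, 4, 9}  B8 = {2, 4, 6, 7}
Tree: B1–B2, B2–B3, B2–B4, B3–B5, B5–B6, B1–B7, B5–B8
Every bag has size at most 4, so the width is 4 − 1 = 3 and tw(G) ≤ 3. On the other hand G contains the 4-clique {3, 8, 10, 11}. A clique must lie in a single bag of any decomposition, so no decomposition can have width below 3. Combining the bounds, tw(G) = 3.

3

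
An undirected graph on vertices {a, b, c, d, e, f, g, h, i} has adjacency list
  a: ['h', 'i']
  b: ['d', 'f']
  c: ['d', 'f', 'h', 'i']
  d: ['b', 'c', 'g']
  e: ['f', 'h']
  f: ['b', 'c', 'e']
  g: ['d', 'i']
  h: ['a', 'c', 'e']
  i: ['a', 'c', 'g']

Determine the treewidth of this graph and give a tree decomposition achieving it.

Every bag has size at most 4, so the width is 4 − 1 = 3 and tw(G) ≤ 3. For the lower bound: the 4 vertex sets {a,e,h}, {f}, {c}, {b,d,g,i} are disjoint, each induces a connected subgraph, and every pair is joined by at least one edge of G. Contracting each set to a single vertex therefore yields K_{4} as a minor, and since treewidth is minor-monotone, tw(G) ≥ tw(K_{4}) = 3. The upper and lower bounds meet at 3, so that is the treewidth.

Treewidth 3.
Bags: B1 = {a, e, f, h}  B2 = {a, c, f, h}  B3 = {a, c, f, i}  B4 = {b, c, f, i}  B5 = {b, c, d, i}  B6 = {b, d, g, i}
Tree: B1–B2, B2–B3, B3–B4, B4–B5, B5–B6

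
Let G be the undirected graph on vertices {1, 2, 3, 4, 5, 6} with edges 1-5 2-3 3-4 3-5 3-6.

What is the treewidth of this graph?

A width-1 tree decomposition is:
Bags: B1 = {3, 5}  B2 = {3, 6}  B3 = {1, 5}  B4 = {2, 3}  B5 = {3, 4}
Tree: B1–B2, B1–B3, B1–B4, B4–B5
Each bag holds 2 vertices, so the decomposition has width 1, which upper-bounds the treewidth. Since G has at least one edge (e.g. 3–5), it is not an edgeless graph, so tw(G) ≥ 1. The upper and lower bounds meet at 1, so that is the treewidth.

1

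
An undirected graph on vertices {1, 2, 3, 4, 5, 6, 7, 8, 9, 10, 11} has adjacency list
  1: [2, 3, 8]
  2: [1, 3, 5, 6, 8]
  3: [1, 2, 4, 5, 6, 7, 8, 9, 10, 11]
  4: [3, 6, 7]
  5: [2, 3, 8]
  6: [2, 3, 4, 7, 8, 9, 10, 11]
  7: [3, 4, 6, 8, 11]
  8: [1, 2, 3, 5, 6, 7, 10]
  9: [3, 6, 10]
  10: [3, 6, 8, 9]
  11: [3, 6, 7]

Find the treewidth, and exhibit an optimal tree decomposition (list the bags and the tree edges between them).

Each bag holds 4 vertices, so the decomposition has width 3, which upper-bounds the treewidth. Conversely, {1, 2, 3, 8} is a clique of size 4, and the vertices of any clique must share a bag in every tree decomposition; so some bag has ≥ 4 vertices and tw(G) ≥ 3. Combining the bounds, tw(G) = 3.

Treewidth 3.
One optimal decomposition is:
Bags: B1 = {3, 6, 8, 10}  B2 = {3, 6, 7, 8}  B3 = {2, 3, 6, 8}  B4 = {3, 6, 9, 10}  B5 = {2, 3, 5, 8}  B6 = {1, 2, 3, 8}  B7 = {3, 4, 6, 7}  B8 = {3, 6, 7, 11}
Tree: B1–B2, B1–B3, B1–B4, B3–B5, B3–B6, B2–B7, B2–B8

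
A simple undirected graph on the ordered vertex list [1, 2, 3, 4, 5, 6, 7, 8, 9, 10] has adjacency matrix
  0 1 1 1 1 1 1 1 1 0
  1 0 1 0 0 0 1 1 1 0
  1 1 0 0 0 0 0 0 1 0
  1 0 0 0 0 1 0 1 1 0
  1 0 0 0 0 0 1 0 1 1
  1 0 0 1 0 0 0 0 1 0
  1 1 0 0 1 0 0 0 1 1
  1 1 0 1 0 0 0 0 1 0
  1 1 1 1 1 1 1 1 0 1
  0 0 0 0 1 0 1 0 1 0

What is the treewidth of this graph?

3

A width-3 tree decomposition is:
Bags: B1 = {1, 2, 8, 9}  B2 = {1, 4, 8, 9}  B3 = {1, 2, 7, 9}  B4 = {1, 4, 6, 9}  B5 = {1, 5, 7, 9}  B6 = {5, 7, 9, 10}  B7 = {1, 2, 3, 9}
Tree: B1–B2, B1–B3, B2–B4, B3–B5, B5–B6, B1–B7
Each bag holds 4 vertices, so the decomposition has width 3, which upper-bounds the treewidth. On the other hand G contains the 4-clique {1, 2, 8, 9}. A clique must lie in a single bag of any decomposition, so no decomposition can have width below 3. Combining the bounds, tw(G) = 3.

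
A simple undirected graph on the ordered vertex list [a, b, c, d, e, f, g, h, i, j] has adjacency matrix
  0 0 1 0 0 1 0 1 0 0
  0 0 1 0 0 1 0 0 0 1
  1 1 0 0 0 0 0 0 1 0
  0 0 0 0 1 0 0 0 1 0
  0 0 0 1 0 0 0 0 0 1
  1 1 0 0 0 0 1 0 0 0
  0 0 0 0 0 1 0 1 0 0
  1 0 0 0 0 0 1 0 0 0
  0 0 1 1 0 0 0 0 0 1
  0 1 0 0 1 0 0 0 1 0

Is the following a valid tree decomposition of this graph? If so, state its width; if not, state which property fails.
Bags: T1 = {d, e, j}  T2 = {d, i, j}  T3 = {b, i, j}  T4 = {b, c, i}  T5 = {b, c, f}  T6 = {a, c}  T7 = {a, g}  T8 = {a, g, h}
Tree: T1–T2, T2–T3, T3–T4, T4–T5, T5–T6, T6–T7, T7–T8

A tree decomposition must satisfy three properties: every vertex lies in some bag; for every edge, both endpoints lie together in some bag; and for every vertex, the bags containing it form a connected subtree. Here edge (f,a) lies in no bag, so the decomposition is invalid.

No — edge (f,a) lies in no bag.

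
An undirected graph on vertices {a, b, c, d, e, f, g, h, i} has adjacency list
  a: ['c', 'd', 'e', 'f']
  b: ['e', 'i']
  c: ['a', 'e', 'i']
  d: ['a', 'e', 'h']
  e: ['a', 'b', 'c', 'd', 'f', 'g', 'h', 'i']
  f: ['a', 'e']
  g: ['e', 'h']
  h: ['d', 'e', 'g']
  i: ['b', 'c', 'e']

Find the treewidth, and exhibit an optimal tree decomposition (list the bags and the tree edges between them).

Each bag holds 3 vertices, so the decomposition has width 2, which upper-bounds the treewidth. On the other hand G contains the 3-clique {e, g, h}. A clique must lie in a single bag of any decomposition, so no decomposition can have width below 2. Therefore the treewidth is 2.

Treewidth 2.
One such decomposition:
Bags: B1 = {a, c, e}  B2 = {a, e, f}  B3 = {a, d, e}  B4 = {d, e, h}  B5 = {e, g, h}  B6 = {c, e, i}  B7 = {b, e, i}
Tree: B1–B2, B1–B3, B3–B4, B4–B5, B1–B6, B6–B7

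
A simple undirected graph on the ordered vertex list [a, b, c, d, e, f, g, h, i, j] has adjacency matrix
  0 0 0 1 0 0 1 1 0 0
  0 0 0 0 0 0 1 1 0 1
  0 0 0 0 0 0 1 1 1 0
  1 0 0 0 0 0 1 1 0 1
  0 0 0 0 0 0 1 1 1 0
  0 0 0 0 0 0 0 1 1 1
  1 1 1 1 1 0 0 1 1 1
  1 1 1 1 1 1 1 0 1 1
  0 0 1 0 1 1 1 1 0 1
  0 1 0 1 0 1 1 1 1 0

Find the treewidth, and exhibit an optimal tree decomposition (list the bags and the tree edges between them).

The largest bag has 4 vertices, giving width 3; this decomposition certifies tw(G) ≤ 3. Conversely, {d, g, h, j} is a clique of size 4, and the vertices of any clique must share a bag in every tree decomposition; so some bag has ≥ 4 vertices and tw(G) ≥ 3. The upper and lower bounds meet at 3, so that is the treewidth.

Treewidth 3.
One optimal decomposition is:
Bags: B1 = {d, g, h, j}  B2 = {b, g, h, j}  B3 = {g, h, i, j}  B4 = {a, d, g, h}  B5 = {c, g, h, i}  B6 = {e, g, h, i}  B7 = {f, h, i, j}
Tree: B1–B2, B2–B3, B1–B4, B3–B5, B5–B6, B3–B7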